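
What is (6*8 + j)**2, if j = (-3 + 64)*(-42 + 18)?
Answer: 2005056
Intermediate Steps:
j = -1464 (j = 61*(-24) = -1464)
(6*8 + j)**2 = (6*8 - 1464)**2 = (48 - 1464)**2 = (-1416)**2 = 2005056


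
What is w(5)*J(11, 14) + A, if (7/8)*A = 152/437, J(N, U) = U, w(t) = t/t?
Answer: 2318/161 ≈ 14.398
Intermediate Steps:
w(t) = 1
A = 64/161 (A = 8*(152/437)/7 = 8*(152*(1/437))/7 = (8/7)*(8/23) = 64/161 ≈ 0.39752)
w(5)*J(11, 14) + A = 1*14 + 64/161 = 14 + 64/161 = 2318/161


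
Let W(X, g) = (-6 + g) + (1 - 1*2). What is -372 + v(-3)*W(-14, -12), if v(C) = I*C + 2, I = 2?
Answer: -296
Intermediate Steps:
W(X, g) = -7 + g (W(X, g) = (-6 + g) + (1 - 2) = (-6 + g) - 1 = -7 + g)
v(C) = 2 + 2*C (v(C) = 2*C + 2 = 2 + 2*C)
-372 + v(-3)*W(-14, -12) = -372 + (2 + 2*(-3))*(-7 - 12) = -372 + (2 - 6)*(-19) = -372 - 4*(-19) = -372 + 76 = -296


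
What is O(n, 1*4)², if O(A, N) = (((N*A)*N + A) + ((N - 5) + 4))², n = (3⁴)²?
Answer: 154782750780646560000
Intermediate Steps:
n = 6561 (n = 81² = 6561)
O(A, N) = (-1 + A + N + A*N²)² (O(A, N) = (((A*N)*N + A) + ((-5 + N) + 4))² = ((A*N² + A) + (-1 + N))² = ((A + A*N²) + (-1 + N))² = (-1 + A + N + A*N²)²)
O(n, 1*4)² = ((-1 + 6561 + 1*4 + 6561*(1*4)²)²)² = ((-1 + 6561 + 4 + 6561*4²)²)² = ((-1 + 6561 + 4 + 6561*16)²)² = ((-1 + 6561 + 4 + 104976)²)² = (111540²)² = 12441171600² = 154782750780646560000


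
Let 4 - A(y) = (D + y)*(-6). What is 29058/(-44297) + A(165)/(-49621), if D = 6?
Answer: -135228448/199823767 ≈ -0.67674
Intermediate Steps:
A(y) = 40 + 6*y (A(y) = 4 - (6 + y)*(-6) = 4 - (-36 - 6*y) = 4 + (36 + 6*y) = 40 + 6*y)
29058/(-44297) + A(165)/(-49621) = 29058/(-44297) + (40 + 6*165)/(-49621) = 29058*(-1/44297) + (40 + 990)*(-1/49621) = -29058/44297 + 1030*(-1/49621) = -29058/44297 - 1030/49621 = -135228448/199823767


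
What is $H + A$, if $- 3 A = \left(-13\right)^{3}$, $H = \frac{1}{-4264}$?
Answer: $\frac{9368005}{12792} \approx 732.33$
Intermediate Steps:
$H = - \frac{1}{4264} \approx -0.00023452$
$A = \frac{2197}{3}$ ($A = - \frac{\left(-13\right)^{3}}{3} = \left(- \frac{1}{3}\right) \left(-2197\right) = \frac{2197}{3} \approx 732.33$)
$H + A = - \frac{1}{4264} + \frac{2197}{3} = \frac{9368005}{12792}$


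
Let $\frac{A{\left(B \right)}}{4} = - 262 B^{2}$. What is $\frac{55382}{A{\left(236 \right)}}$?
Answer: $- \frac{27691}{29184704} \approx -0.00094882$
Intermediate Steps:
$A{\left(B \right)} = - 1048 B^{2}$ ($A{\left(B \right)} = 4 \left(- 262 B^{2}\right) = - 1048 B^{2}$)
$\frac{55382}{A{\left(236 \right)}} = \frac{55382}{\left(-1048\right) 236^{2}} = \frac{55382}{\left(-1048\right) 55696} = \frac{55382}{-58369408} = 55382 \left(- \frac{1}{58369408}\right) = - \frac{27691}{29184704}$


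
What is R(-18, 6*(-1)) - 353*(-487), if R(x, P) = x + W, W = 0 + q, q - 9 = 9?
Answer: 171911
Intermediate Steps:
q = 18 (q = 9 + 9 = 18)
W = 18 (W = 0 + 18 = 18)
R(x, P) = 18 + x (R(x, P) = x + 18 = 18 + x)
R(-18, 6*(-1)) - 353*(-487) = (18 - 18) - 353*(-487) = 0 + 171911 = 171911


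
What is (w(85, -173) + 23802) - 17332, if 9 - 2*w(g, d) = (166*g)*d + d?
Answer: 1227076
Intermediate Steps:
w(g, d) = 9/2 - d/2 - 83*d*g (w(g, d) = 9/2 - ((166*g)*d + d)/2 = 9/2 - (166*d*g + d)/2 = 9/2 - (d + 166*d*g)/2 = 9/2 + (-d/2 - 83*d*g) = 9/2 - d/2 - 83*d*g)
(w(85, -173) + 23802) - 17332 = ((9/2 - 1/2*(-173) - 83*(-173)*85) + 23802) - 17332 = ((9/2 + 173/2 + 1220515) + 23802) - 17332 = (1220606 + 23802) - 17332 = 1244408 - 17332 = 1227076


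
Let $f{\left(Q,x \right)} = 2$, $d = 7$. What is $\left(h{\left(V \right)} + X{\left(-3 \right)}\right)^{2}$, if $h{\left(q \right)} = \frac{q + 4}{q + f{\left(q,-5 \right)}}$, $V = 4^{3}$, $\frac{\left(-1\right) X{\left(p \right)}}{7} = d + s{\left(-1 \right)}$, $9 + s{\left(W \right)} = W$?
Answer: $\frac{528529}{1089} \approx 485.33$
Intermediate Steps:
$s{\left(W \right)} = -9 + W$
$X{\left(p \right)} = 21$ ($X{\left(p \right)} = - 7 \left(7 - 10\right) = \left(-7\right) \left(-3\right) = 21$)
$V = 64$
$h{\left(q \right)} = \frac{4 + q}{2 + q}$ ($h{\left(q \right)} = \frac{q + 4}{q + 2} = \frac{4 + q}{2 + q}$)
$\left(h{\left(V \right)} + X{\left(-3 \right)}\right)^{2} = \left(\frac{4 + 64}{2 + 64} + 21\right)^{2} = \left(\frac{1}{66} \cdot 68 + 21\right)^{2} = \left(\frac{34}{33} + 21\right)^{2} = \left(\frac{727}{33}\right)^{2} = \frac{528529}{1089}$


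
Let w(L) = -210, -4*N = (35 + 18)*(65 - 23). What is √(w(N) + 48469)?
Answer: √48259 ≈ 219.68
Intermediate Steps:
N = -1113/2 (N = -(35 + 18)*(65 - 23)/4 = -53*42/4 = -¼*2226 = -1113/2 ≈ -556.50)
√(w(N) + 48469) = √(-210 + 48469) = √48259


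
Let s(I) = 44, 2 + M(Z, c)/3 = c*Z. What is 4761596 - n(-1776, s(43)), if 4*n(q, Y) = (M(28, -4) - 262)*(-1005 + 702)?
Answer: 4715843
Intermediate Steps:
M(Z, c) = -6 + 3*Z*c (M(Z, c) = -6 + 3*(c*Z) = -6 + 3*(Z*c) = -6 + 3*Z*c)
n(q, Y) = 45753 (n(q, Y) = (((-6 + 3*28*(-4)) - 262)*(-1005 + 702))/4 = (((-6 - 336) - 262)*(-303))/4 = ((-342 - 262)*(-303))/4 = (-604*(-303))/4 = (¼)*183012 = 45753)
4761596 - n(-1776, s(43)) = 4761596 - 1*45753 = 4761596 - 45753 = 4715843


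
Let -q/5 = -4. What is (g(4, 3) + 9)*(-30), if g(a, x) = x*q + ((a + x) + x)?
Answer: -2370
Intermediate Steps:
q = 20 (q = -5*(-4) = 20)
g(a, x) = a + 22*x (g(a, x) = x*20 + ((a + x) + x) = 20*x + (a + 2*x) = a + 22*x)
(g(4, 3) + 9)*(-30) = ((4 + 22*3) + 9)*(-30) = ((4 + 66) + 9)*(-30) = (70 + 9)*(-30) = 79*(-30) = -2370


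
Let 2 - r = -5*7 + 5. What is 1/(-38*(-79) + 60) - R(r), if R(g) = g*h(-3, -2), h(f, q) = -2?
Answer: 195969/3062 ≈ 64.000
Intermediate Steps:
r = 32 (r = 2 - (-5*7 + 5) = 2 - (-35 + 5) = 2 - 1*(-30) = 2 + 30 = 32)
R(g) = -2*g (R(g) = g*(-2) = -2*g)
1/(-38*(-79) + 60) - R(r) = 1/(-38*(-79) + 60) - (-2)*32 = 1/(3002 + 60) - 1*(-64) = 1/3062 + 64 = 195969/3062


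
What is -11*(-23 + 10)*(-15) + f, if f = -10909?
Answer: -13054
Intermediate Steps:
-11*(-23 + 10)*(-15) + f = -11*(-23 + 10)*(-15) - 10909 = -(-143)*(-15) - 10909 = -11*195 - 10909 = -2145 - 10909 = -13054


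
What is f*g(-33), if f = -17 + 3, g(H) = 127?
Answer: -1778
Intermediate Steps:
f = -14
f*g(-33) = -14*127 = -1778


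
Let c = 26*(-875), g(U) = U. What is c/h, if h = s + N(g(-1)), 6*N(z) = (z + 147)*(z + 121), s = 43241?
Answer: -22750/46161 ≈ -0.49284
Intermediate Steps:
N(z) = (121 + z)*(147 + z)/6 (N(z) = ((z + 147)*(z + 121))/6 = ((147 + z)*(121 + z))/6 = ((121 + z)*(147 + z))/6 = (121 + z)*(147 + z)/6)
c = -22750
h = 46161 (h = 43241 + (5929/2 + (⅙)*(-1)² + (134/3)*(-1)) = 43241 + (5929/2 + (⅙)*1 - 134/3) = 43241 + (5929/2 + ⅙ - 134/3) = 43241 + 2920 = 46161)
c/h = -22750/46161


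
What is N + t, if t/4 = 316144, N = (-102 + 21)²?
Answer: 1271137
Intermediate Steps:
N = 6561 (N = (-81)² = 6561)
t = 1264576 (t = 4*316144 = 1264576)
N + t = 6561 + 1264576 = 1271137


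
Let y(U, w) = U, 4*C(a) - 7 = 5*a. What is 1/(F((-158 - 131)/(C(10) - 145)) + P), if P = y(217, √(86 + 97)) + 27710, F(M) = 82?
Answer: 1/28009 ≈ 3.5703e-5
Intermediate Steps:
C(a) = 7/4 + 5*a/4 (C(a) = 7/4 + (5*a)/4 = 7/4 + 5*a/4)
P = 27927 (P = 217 + 27710 = 27927)
1/(F((-158 - 131)/(C(10) - 145)) + P) = 1/(82 + 27927) = 1/28009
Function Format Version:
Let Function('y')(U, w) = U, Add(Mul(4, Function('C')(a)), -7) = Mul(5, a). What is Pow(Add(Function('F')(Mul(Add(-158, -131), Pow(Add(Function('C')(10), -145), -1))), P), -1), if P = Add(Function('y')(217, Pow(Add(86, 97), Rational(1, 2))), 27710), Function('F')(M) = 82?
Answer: Rational(1, 28009) ≈ 3.5703e-5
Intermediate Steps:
Function('C')(a) = Add(Rational(7, 4), Mul(Rational(5, 4), a)) (Function('C')(a) = Add(Rational(7, 4), Mul(Rational(1, 4), Mul(5, a))) = Add(Rational(7, 4), Mul(Rational(5, 4), a)))
P = 27927 (P = Add(217, 27710) = 27927)
Pow(Add(Function('F')(Mul(Add(-158, -131), Pow(Add(Function('C')(10), -145), -1))), P), -1) = Pow(Add(82, 27927), -1) = Pow(28009, -1) = Rational(1, 28009)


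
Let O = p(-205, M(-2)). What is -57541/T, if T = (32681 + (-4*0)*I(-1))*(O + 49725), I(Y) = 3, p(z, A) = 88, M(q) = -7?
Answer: -5231/147994423 ≈ -3.5346e-5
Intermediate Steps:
O = 88
T = 1627938653 (T = (32681 - 4*0*3)*(88 + 49725) = (32681 + 0*3)*49813 = (32681 + 0)*49813 = 32681*49813 = 1627938653)
-57541/T = -57541/1627938653 = -57541*1/1627938653 = -5231/147994423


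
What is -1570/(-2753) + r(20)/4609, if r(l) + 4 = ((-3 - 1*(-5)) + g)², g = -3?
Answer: 7227871/12688577 ≈ 0.56964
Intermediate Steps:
r(l) = -3 (r(l) = -4 + ((-3 - 1*(-5)) - 3)² = -4 + ((-3 + 5) - 3)² = -4 + (2 - 3)² = -4 + (-1)² = -4 + 1 = -3)
-1570/(-2753) + r(20)/4609 = -1570/(-2753) - 3/4609 = -1570*(-1/2753) - 3*1/4609 = 1570/2753 - 3/4609 = 7227871/12688577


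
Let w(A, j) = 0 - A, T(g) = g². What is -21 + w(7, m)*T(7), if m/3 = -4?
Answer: -364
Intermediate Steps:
m = -12 (m = 3*(-4) = -12)
w(A, j) = -A
-21 + w(7, m)*T(7) = -21 - 1*7*7² = -21 - 7*49 = -21 - 343 = -364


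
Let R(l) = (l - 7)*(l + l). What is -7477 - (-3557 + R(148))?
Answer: -45656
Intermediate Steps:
R(l) = 2*l*(-7 + l) (R(l) = (-7 + l)*(2*l) = 2*l*(-7 + l))
-7477 - (-3557 + R(148)) = -7477 - (-3557 + 2*148*(-7 + 148)) = -7477 - (-3557 + 2*148*141) = -7477 - (-3557 + 41736) = -7477 - 1*38179 = -7477 - 38179 = -45656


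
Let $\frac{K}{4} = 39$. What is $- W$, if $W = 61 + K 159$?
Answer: $-24865$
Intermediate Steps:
$K = 156$ ($K = 4 \cdot 39 = 156$)
$W = 24865$ ($W = 61 + 156 \cdot 159 = 61 + 24804 = 24865$)
$- W = \left(-1\right) 24865 = -24865$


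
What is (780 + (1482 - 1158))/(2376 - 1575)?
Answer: 368/267 ≈ 1.3783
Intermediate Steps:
(780 + (1482 - 1158))/(2376 - 1575) = (780 + 324)/801 = 1104*(1/801) = 368/267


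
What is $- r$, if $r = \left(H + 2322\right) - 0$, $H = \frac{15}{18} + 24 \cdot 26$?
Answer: $- \frac{17681}{6} \approx -2946.8$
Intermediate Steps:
$H = \frac{3749}{6}$ ($H = 15 \cdot \frac{1}{18} + 624 = \frac{5}{6} + 624 = \frac{3749}{6} \approx 624.83$)
$r = \frac{17681}{6}$ ($r = \left(\frac{3749}{6} + 2322\right) - 0 = \frac{17681}{6} + 0 = \frac{17681}{6} \approx 2946.8$)
$- r = \left(-1\right) \frac{17681}{6} = - \frac{17681}{6}$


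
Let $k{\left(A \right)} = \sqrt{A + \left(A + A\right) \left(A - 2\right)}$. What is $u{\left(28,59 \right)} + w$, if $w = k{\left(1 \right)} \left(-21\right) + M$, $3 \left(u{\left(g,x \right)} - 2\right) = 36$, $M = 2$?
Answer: $16 - 21 i \approx 16.0 - 21.0 i$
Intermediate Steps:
$u{\left(g,x \right)} = 14$ ($u{\left(g,x \right)} = 2 + \frac{1}{3} \cdot 36 = 2 + 12 = 14$)
$k{\left(A \right)} = \sqrt{A + 2 A \left(-2 + A\right)}$
$w = 2 - 21 i$ ($w = \sqrt{1 \left(-3 + 2 \cdot 1\right)} \left(-21\right) + 2 = \sqrt{1 \left(-3 + 2\right)} \left(-21\right) + 2 = \sqrt{1 \left(-1\right)} \left(-21\right) + 2 = \sqrt{-1} \left(-21\right) + 2 = i \left(-21\right) + 2 = - 21 i + 2 = 2 - 21 i \approx 2.0 - 21.0 i$)
$u{\left(28,59 \right)} + w = 14 + \left(2 - 21 i\right) = 16 - 21 i$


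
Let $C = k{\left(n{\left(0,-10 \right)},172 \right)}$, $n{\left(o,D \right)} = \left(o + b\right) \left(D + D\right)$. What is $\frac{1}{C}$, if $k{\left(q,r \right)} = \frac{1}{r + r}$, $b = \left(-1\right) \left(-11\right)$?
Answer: $344$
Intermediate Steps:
$b = 11$
$n{\left(o,D \right)} = 2 D \left(11 + o\right)$ ($n{\left(o,D \right)} = \left(o + 11\right) \left(D + D\right) = \left(11 + o\right) 2 D = 2 D \left(11 + o\right)$)
$k{\left(q,r \right)} = \frac{1}{2 r}$
$C = \frac{1}{344}$ ($C = \frac{1}{2 \cdot 172} = \frac{1}{2} \cdot \frac{1}{172} = \frac{1}{344} \approx 0.002907$)
$\frac{1}{C} = \frac{1}{\frac{1}{344}} = 344$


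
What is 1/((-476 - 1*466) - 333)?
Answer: -1/1275 ≈ -0.00078431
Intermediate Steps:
1/((-476 - 1*466) - 333) = 1/((-476 - 466) - 333) = 1/(-942 - 333) = 1/(-1275) = -1/1275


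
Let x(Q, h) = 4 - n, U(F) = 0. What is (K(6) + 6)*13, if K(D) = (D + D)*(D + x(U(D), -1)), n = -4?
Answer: 2262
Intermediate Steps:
x(Q, h) = 8 (x(Q, h) = 4 - 1*(-4) = 4 + 4 = 8)
K(D) = 2*D*(8 + D) (K(D) = (D + D)*(D + 8) = (2*D)*(8 + D) = 2*D*(8 + D))
(K(6) + 6)*13 = (2*6*(8 + 6) + 6)*13 = (2*6*14 + 6)*13 = (168 + 6)*13 = 174*13 = 2262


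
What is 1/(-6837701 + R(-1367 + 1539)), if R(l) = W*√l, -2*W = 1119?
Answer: -6837701/46754101122478 + 1119*√43/46754101122478 ≈ -1.4609e-7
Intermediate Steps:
W = -1119/2 (W = -½*1119 = -1119/2 ≈ -559.50)
R(l) = -1119*√l/2
1/(-6837701 + R(-1367 + 1539)) = 1/(-6837701 - 1119*√(-1367 + 1539)/2) = 1/(-6837701 - 1119*√43)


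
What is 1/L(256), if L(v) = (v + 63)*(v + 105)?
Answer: 1/115159 ≈ 8.6837e-6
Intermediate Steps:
L(v) = (63 + v)*(105 + v)
1/L(256) = 1/(6615 + 256² + 168*256) = 1/(6615 + 65536 + 43008) = 1/115159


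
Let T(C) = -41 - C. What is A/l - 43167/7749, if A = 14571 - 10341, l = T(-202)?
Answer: 1229923/59409 ≈ 20.703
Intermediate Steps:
l = 161 (l = -41 - 1*(-202) = -41 + 202 = 161)
A = 4230
A/l - 43167/7749 = 4230/161 - 43167/7749 = 4230*(1/161) - 43167*1/7749 = 4230/161 - 14389/2583 = 1229923/59409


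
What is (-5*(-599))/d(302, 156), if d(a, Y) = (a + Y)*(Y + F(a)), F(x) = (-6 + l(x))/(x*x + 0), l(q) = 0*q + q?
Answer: 13657799/325823948 ≈ 0.041918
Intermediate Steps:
l(q) = q (l(q) = 0 + q = q)
F(x) = (-6 + x)/x**2 (F(x) = (-6 + x)/(x*x + 0) = (-6 + x)/(x**2 + 0) = (-6 + x)/(x**2) = (-6 + x)/x**2)
d(a, Y) = (Y + a)*(Y + (-6 + a)/a**2) (d(a, Y) = (a + Y)*(Y + (-6 + a)/a**2) = (Y + a)*(Y + (-6 + a)/a**2))
(-5*(-599))/d(302, 156) = (-5*(-599))/(((156*(-6 + 302) + 302*(-6 + 302) + 156*302**2*(156 + 302))/302**2)) = 2995/(((156*296 + 302*296 + 156*91204*458)/91204)) = 2995/(((46176 + 89392 + 6516343392)/91204)) = 2995/(((1/91204)*6516478960)) = 2995/(1629119740/22801) = 2995*(22801/1629119740) = 13657799/325823948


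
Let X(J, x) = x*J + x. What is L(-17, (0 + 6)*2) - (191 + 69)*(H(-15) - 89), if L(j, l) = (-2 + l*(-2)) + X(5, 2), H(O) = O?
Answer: 27026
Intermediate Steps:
X(J, x) = x + J*x (X(J, x) = J*x + x = x + J*x)
L(j, l) = 10 - 2*l (L(j, l) = (-2 + l*(-2)) + 2*(1 + 5) = (-2 - 2*l) + 2*6 = (-2 - 2*l) + 12 = 10 - 2*l)
L(-17, (0 + 6)*2) - (191 + 69)*(H(-15) - 89) = (10 - 2*(0 + 6)*2) - (191 + 69)*(-15 - 89) = (10 - 12*2) - 260*(-104) = (10 - 2*12) - 1*(-27040) = (10 - 24) + 27040 = -14 + 27040 = 27026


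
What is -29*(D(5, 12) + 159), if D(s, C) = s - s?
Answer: -4611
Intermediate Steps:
D(s, C) = 0
-29*(D(5, 12) + 159) = -29*(0 + 159) = -29*159 = -4611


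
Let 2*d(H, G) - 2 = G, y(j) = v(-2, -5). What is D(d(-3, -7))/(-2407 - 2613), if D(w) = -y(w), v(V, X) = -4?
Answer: -1/1255 ≈ -0.00079681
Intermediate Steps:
y(j) = -4
d(H, G) = 1 + G/2
D(w) = 4 (D(w) = -1*(-4) = 4)
D(d(-3, -7))/(-2407 - 2613) = 4/(-2407 - 2613) = 4/(-5020) = 4*(-1/5020) = -1/1255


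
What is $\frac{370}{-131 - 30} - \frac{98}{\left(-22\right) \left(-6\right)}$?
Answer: $- \frac{32309}{10626} \approx -3.0406$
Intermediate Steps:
$\frac{370}{-131 - 30} - \frac{98}{\left(-22\right) \left(-6\right)} = \frac{370}{-161} - \frac{98}{132} = 370 \left(- \frac{1}{161}\right) - \frac{49}{66} = - \frac{370}{161} - \frac{49}{66} = - \frac{32309}{10626}$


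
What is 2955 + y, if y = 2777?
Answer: 5732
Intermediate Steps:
2955 + y = 2955 + 2777 = 5732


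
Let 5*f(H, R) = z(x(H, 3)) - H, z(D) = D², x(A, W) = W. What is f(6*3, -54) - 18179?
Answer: -90904/5 ≈ -18181.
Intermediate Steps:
f(H, R) = 9/5 - H/5 (f(H, R) = (3² - H)/5 = (9 - H)/5 = 9/5 - H/5)
f(6*3, -54) - 18179 = (9/5 - 6*3/5) - 18179 = (9/5 - ⅕*18) - 18179 = (9/5 - 18/5) - 18179 = -9/5 - 18179 = -90904/5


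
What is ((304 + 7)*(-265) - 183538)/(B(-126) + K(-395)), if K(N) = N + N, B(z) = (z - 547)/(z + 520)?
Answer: 104785482/311933 ≈ 335.92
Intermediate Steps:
B(z) = (-547 + z)/(520 + z)
K(N) = 2*N
((304 + 7)*(-265) - 183538)/(B(-126) + K(-395)) = ((304 + 7)*(-265) - 183538)/((-547 - 126)/(520 - 126) + 2*(-395)) = (311*(-265) - 183538)/(-673/394 - 790) = (-82415 - 183538)/((1/394)*(-673) - 790) = -265953/(-673/394 - 790) = -265953/(-311933/394) = -265953*(-394/311933) = 104785482/311933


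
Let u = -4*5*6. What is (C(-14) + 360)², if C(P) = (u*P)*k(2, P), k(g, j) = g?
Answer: 13838400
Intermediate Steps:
u = -120 (u = -20*6 = -120)
C(P) = -240*P (C(P) = -120*P*2 = -240*P)
(C(-14) + 360)² = (-240*(-14) + 360)² = (3360 + 360)² = 3720² = 13838400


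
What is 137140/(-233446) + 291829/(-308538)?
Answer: -55219607027/36013480974 ≈ -1.5333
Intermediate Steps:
137140/(-233446) + 291829/(-308538) = 137140*(-1/233446) + 291829*(-1/308538) = -68570/116723 - 291829/308538 = -55219607027/36013480974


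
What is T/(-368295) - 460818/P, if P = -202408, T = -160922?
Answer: 101144432743/37272927180 ≈ 2.7136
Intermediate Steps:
T/(-368295) - 460818/P = -160922/(-368295) - 460818/(-202408) = -160922*(-1/368295) - 460818*(-1/202408) = 160922/368295 + 230409/101204 = 101144432743/37272927180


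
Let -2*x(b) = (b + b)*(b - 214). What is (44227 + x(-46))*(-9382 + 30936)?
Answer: 695482918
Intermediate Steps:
x(b) = -b*(-214 + b) (x(b) = -(b + b)*(b - 214)/2 = -2*b*(-214 + b)/2 = -b*(-214 + b))
(44227 + x(-46))*(-9382 + 30936) = (44227 - 46*(214 - 1*(-46)))*(-9382 + 30936) = (44227 - 46*(214 + 46))*21554 = (44227 - 46*260)*21554 = (44227 - 11960)*21554 = 32267*21554 = 695482918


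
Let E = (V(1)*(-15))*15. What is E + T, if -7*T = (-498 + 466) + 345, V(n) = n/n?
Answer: -1888/7 ≈ -269.71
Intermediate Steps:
V(n) = 1
T = -313/7 (T = -((-498 + 466) + 345)/7 = -(-32 + 345)/7 = -⅐*313 = -313/7 ≈ -44.714)
E = -225 (E = (1*(-15))*15 = -15*15 = -225)
E + T = -225 - 313/7 = -1888/7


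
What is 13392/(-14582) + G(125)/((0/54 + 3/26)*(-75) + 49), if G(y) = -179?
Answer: -40956418/7648259 ≈ -5.3550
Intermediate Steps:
13392/(-14582) + G(125)/((0/54 + 3/26)*(-75) + 49) = 13392/(-14582) - 179/((0/54 + 3/26)*(-75) + 49) = 13392*(-1/14582) - 179/((0*(1/54) + 3*(1/26))*(-75) + 49) = -6696/7291 - 179/((0 + 3/26)*(-75) + 49) = -6696/7291 - 179/((3/26)*(-75) + 49) = -6696/7291 - 179/(-225/26 + 49) = -6696/7291 - 179/1049/26 = -6696/7291 - 179*26/1049 = -6696/7291 - 4654/1049 = -40956418/7648259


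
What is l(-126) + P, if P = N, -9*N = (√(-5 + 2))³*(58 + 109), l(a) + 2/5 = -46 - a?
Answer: 398/5 + 167*I*√3/3 ≈ 79.6 + 96.417*I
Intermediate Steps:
l(a) = -232/5 - a (l(a) = -⅖ + (-46 - a) = -232/5 - a)
N = 167*I*√3/3 (N = -(√(-5 + 2))³*(58 + 109)/9 = -(√(-3))³*167/9 = -(I*√3)³*167/9 = -(-3*I*√3)*167/9 = -(-167)*I*√3/3 = 167*I*√3/3 ≈ 96.417*I)
P = 167*I*√3/3 ≈ 96.417*I
l(-126) + P = (-232/5 - 1*(-126)) + 167*I*√3/3 = (-232/5 + 126) + 167*I*√3/3 = 398/5 + 167*I*√3/3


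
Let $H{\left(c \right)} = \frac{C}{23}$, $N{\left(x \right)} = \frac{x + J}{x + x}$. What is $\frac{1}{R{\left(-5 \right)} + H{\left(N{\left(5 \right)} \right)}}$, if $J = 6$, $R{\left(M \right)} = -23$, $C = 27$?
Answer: $- \frac{23}{502} \approx -0.045817$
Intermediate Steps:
$N{\left(x \right)} = \frac{6 + x}{2 x}$ ($N{\left(x \right)} = \frac{x + 6}{x + x} = \frac{6 + x}{2 x}$)
$H{\left(c \right)} = \frac{27}{23}$
$\frac{1}{R{\left(-5 \right)} + H{\left(N{\left(5 \right)} \right)}} = \frac{1}{-23 + \frac{27}{23}} = \frac{1}{- \frac{502}{23}} = - \frac{23}{502}$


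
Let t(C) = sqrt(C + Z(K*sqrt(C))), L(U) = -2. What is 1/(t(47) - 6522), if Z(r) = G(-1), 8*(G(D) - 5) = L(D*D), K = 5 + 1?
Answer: -8696/56715243 - 2*sqrt(23)/56715243 ≈ -0.00015350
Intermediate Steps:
K = 6
G(D) = 19/4 (G(D) = 5 + (1/8)*(-2) = 5 - 1/4 = 19/4)
Z(r) = 19/4
t(C) = sqrt(19/4 + C) (t(C) = sqrt(C + 19/4) = sqrt(19/4 + C))
1/(t(47) - 6522) = 1/(sqrt(19 + 4*47)/2 - 6522) = 1/(sqrt(19 + 188)/2 - 6522) = 1/(sqrt(207)/2 - 6522) = 1/((3*sqrt(23))/2 - 6522) = 1/(3*sqrt(23)/2 - 6522) = 1/(-6522 + 3*sqrt(23)/2)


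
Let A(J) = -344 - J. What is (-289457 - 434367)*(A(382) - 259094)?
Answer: 188063951680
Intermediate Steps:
(-289457 - 434367)*(A(382) - 259094) = (-289457 - 434367)*((-344 - 1*382) - 259094) = -723824*((-344 - 382) - 259094) = -723824*(-726 - 259094) = -723824*(-259820) = 188063951680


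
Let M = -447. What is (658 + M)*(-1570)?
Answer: -331270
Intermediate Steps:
(658 + M)*(-1570) = (658 - 447)*(-1570) = 211*(-1570) = -331270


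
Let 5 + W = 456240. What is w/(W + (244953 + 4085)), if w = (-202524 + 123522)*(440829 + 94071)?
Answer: -14086056600/235091 ≈ -59917.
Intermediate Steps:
W = 456235 (W = -5 + 456240 = 456235)
w = -42258169800 (w = -79002*534900 = -42258169800)
w/(W + (244953 + 4085)) = -42258169800/(456235 + (244953 + 4085)) = -42258169800/(456235 + 249038) = -42258169800/705273 = -42258169800*1/705273 = -14086056600/235091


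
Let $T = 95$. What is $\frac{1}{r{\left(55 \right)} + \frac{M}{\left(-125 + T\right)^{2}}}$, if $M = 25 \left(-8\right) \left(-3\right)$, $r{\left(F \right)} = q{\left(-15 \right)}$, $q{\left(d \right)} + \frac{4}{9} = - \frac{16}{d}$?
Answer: $\frac{45}{58} \approx 0.77586$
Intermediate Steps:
$q{\left(d \right)} = - \frac{4}{9} - \frac{16}{d}$
$r{\left(F \right)} = \frac{28}{45}$ ($r{\left(F \right)} = - \frac{4}{9} - \frac{16}{-15} = - \frac{4}{9} - - \frac{16}{15} = - \frac{4}{9} + \frac{16}{15} = \frac{28}{45}$)
$M = 600$ ($M = \left(-200\right) \left(-3\right) = 600$)
$\frac{1}{r{\left(55 \right)} + \frac{M}{\left(-125 + T\right)^{2}}} = \frac{1}{\frac{28}{45} + \frac{600}{\left(-125 + 95\right)^{2}}} = \frac{1}{\frac{28}{45} + \frac{600}{\left(-30\right)^{2}}} = \frac{1}{\frac{28}{45} + \frac{600}{900}} = \frac{1}{\frac{28}{45} + 600 \cdot \frac{1}{900}} = \frac{1}{\frac{28}{45} + \frac{2}{3}} = \frac{1}{\frac{58}{45}} = \frac{45}{58}$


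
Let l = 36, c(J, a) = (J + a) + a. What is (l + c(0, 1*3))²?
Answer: 1764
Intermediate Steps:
c(J, a) = J + 2*a
(l + c(0, 1*3))² = (36 + (0 + 2*(1*3)))² = (36 + (0 + 2*3))² = (36 + (0 + 6))² = (36 + 6)² = 42² = 1764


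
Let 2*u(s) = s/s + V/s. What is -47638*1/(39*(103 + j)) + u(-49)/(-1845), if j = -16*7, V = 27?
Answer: 478523281/3525795 ≈ 135.72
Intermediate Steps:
j = -112
u(s) = 1/2 + 27/(2*s) (u(s) = (s/s + 27/s)/2 = (1 + 27/s)/2 = 1/2 + 27/(2*s))
-47638*1/(39*(103 + j)) + u(-49)/(-1845) = -47638*1/(39*(103 - 112)) + ((1/2)*(27 - 49)/(-49))/(-1845) = -47638/(39*(-9)) + ((1/2)*(-1/49)*(-22))*(-1/1845) = -47638/(-351) + (11/49)*(-1/1845) = -47638*(-1/351) - 11/90405 = 47638/351 - 11/90405 = 478523281/3525795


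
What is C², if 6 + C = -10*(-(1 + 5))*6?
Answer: 125316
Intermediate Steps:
C = 354 (C = -6 - 10*(-(1 + 5))*6 = -6 - 10*(-1*6)*6 = -6 - (-60)*6 = -6 - 10*(-36) = -6 + 360 = 354)
C² = 354² = 125316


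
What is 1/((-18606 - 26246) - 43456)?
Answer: -1/88308 ≈ -1.1324e-5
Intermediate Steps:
1/((-18606 - 26246) - 43456) = 1/(-44852 - 43456) = 1/(-88308) = -1/88308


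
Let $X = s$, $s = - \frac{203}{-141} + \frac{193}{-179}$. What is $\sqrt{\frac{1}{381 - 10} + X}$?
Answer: $\frac{\sqrt{31932386661567}}{9363669} \approx 0.60349$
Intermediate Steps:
$s = \frac{9124}{25239}$ ($s = \left(-203\right) \left(- \frac{1}{141}\right) + 193 \left(- \frac{1}{179}\right) = \frac{203}{141} - \frac{193}{179} = \frac{9124}{25239} \approx 0.3615$)
$X = \frac{9124}{25239} \approx 0.3615$
$\sqrt{\frac{1}{381 - 10} + X} = \sqrt{\frac{1}{381 - 10} + \frac{9124}{25239}} = \sqrt{\frac{1}{371} + \frac{9124}{25239}} = \sqrt{\frac{3410243}{9363669}} = \frac{\sqrt{31932386661567}}{9363669}$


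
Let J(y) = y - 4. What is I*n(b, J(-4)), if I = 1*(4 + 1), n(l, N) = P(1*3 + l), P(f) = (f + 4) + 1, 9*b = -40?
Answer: 160/9 ≈ 17.778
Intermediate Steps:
J(y) = -4 + y
b = -40/9 (b = (1/9)*(-40) = -40/9 ≈ -4.4444)
P(f) = 5 + f (P(f) = (4 + f) + 1 = 5 + f)
n(l, N) = 8 + l (n(l, N) = 5 + (1*3 + l) = 5 + (3 + l) = 8 + l)
I = 5 (I = 1*5 = 5)
I*n(b, J(-4)) = 5*(8 - 40/9) = 5*(32/9) = 160/9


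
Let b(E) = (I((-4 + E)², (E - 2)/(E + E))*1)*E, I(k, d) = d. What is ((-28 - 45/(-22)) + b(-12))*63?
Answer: -45675/22 ≈ -2076.1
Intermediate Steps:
b(E) = -1 + E/2 (b(E) = (((E - 2)/(E + E))*1)*E = (((-2 + E)/((2*E)))*1)*E = (((-2 + E)*(1/(2*E)))*1)*E = (((-2 + E)/(2*E))*1)*E = ((-2 + E)/(2*E))*E = -1 + E/2)
((-28 - 45/(-22)) + b(-12))*63 = ((-28 - 45/(-22)) + (-1 + (½)*(-12)))*63 = ((-28 - 45*(-1/22)) + (-1 - 6))*63 = ((-28 + 45/22) - 7)*63 = (-571/22 - 7)*63 = -725/22*63 = -45675/22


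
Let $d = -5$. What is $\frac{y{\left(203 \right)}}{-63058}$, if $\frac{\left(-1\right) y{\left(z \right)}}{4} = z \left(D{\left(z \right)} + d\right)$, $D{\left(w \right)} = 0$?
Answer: $- \frac{2030}{31529} \approx -0.064385$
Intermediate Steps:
$y{\left(z \right)} = 20 z$ ($y{\left(z \right)} = - 4 z \left(0 - 5\right) = - 4 z \left(-5\right) = - 4 \left(- 5 z\right) = 20 z$)
$\frac{y{\left(203 \right)}}{-63058} = \frac{20 \cdot 203}{-63058} = 4060 \left(- \frac{1}{63058}\right) = - \frac{2030}{31529}$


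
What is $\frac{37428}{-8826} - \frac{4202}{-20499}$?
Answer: $- \frac{121691620}{30154029} \approx -4.0357$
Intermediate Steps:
$\frac{37428}{-8826} - \frac{4202}{-20499} = 37428 \left(- \frac{1}{8826}\right) - - \frac{4202}{20499} = - \frac{6238}{1471} + \frac{4202}{20499} = - \frac{121691620}{30154029}$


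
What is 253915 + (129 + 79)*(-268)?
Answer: 198171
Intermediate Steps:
253915 + (129 + 79)*(-268) = 253915 + 208*(-268) = 253915 - 55744 = 198171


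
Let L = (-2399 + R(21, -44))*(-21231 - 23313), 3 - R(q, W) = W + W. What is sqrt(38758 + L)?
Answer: sqrt(102846310) ≈ 10141.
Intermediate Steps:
R(q, W) = 3 - 2*W (R(q, W) = 3 - (W + W) = 3 - 2*W)
L = 102807552 (L = (-2399 + (3 - 2*(-44)))*(-21231 - 23313) = (-2399 + (3 + 88))*(-44544) = (-2399 + 91)*(-44544) = -2308*(-44544) = 102807552)
sqrt(38758 + L) = sqrt(38758 + 102807552) = sqrt(102846310)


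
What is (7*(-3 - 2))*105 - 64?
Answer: -3739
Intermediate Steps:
(7*(-3 - 2))*105 - 64 = (7*(-5))*105 - 64 = -35*105 - 64 = -3675 - 64 = -3739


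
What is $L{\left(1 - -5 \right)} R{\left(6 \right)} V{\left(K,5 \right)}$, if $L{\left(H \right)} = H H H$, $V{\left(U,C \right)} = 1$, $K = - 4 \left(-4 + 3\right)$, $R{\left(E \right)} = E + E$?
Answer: $2592$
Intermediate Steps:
$R{\left(E \right)} = 2 E$
$K = 4$ ($K = \left(-4\right) \left(-1\right) = 4$)
$L{\left(H \right)} = H^{3}$ ($L{\left(H \right)} = H^{2} H = H^{3}$)
$L{\left(1 - -5 \right)} R{\left(6 \right)} V{\left(K,5 \right)} = \left(1 - -5\right)^{3} \cdot 2 \cdot 6 \cdot 1 = \left(1 + 5\right)^{3} \cdot 12 \cdot 1 = 6^{3} \cdot 12 \cdot 1 = 216 \cdot 12 \cdot 1 = 2592 \cdot 1 = 2592$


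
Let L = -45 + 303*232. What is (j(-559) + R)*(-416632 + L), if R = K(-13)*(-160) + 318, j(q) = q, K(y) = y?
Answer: -636994659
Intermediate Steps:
L = 70251 (L = -45 + 70296 = 70251)
R = 2398 (R = -13*(-160) + 318 = 2080 + 318 = 2398)
(j(-559) + R)*(-416632 + L) = (-559 + 2398)*(-416632 + 70251) = 1839*(-346381) = -636994659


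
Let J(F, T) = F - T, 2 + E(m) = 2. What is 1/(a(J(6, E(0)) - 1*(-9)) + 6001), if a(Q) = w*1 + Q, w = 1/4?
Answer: 4/24065 ≈ 0.00016622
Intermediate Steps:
E(m) = 0 (E(m) = -2 + 2 = 0)
w = ¼ ≈ 0.25000
a(Q) = ¼ + Q (a(Q) = (¼)*1 + Q = ¼ + Q)
1/(a(J(6, E(0)) - 1*(-9)) + 6001) = 1/((¼ + ((6 - 1*0) - 1*(-9))) + 6001) = 1/((¼ + ((6 + 0) + 9)) + 6001) = 1/((¼ + (6 + 9)) + 6001) = 1/((¼ + 15) + 6001) = 1/(61/4 + 6001) = 1/(24065/4) = 4/24065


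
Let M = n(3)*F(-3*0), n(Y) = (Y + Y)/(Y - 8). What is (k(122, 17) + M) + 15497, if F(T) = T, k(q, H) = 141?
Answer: 15638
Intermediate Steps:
n(Y) = 2*Y/(-8 + Y) (n(Y) = (2*Y)/(-8 + Y) = 2*Y/(-8 + Y))
M = 0 (M = (2*3/(-8 + 3))*(-3*0) = (2*3/(-5))*0 = (2*3*(-⅕))*0 = -6/5*0 = 0)
(k(122, 17) + M) + 15497 = (141 + 0) + 15497 = 141 + 15497 = 15638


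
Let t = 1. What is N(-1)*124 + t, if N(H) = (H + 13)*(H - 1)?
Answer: -2975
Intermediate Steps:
N(H) = (-1 + H)*(13 + H) (N(H) = (13 + H)*(-1 + H) = (-1 + H)*(13 + H))
N(-1)*124 + t = (-13 + (-1)² + 12*(-1))*124 + 1 = (-13 + 1 - 12)*124 + 1 = -24*124 + 1 = -2976 + 1 = -2975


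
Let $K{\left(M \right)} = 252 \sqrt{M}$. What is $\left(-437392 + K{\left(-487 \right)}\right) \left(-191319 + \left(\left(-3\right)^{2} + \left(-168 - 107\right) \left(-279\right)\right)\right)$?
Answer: $50118562320 - 28875420 i \sqrt{487} \approx 5.0119 \cdot 10^{10} - 6.3722 \cdot 10^{8} i$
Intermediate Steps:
$\left(-437392 + K{\left(-487 \right)}\right) \left(-191319 + \left(\left(-3\right)^{2} + \left(-168 - 107\right) \left(-279\right)\right)\right) = \left(-437392 + 252 \sqrt{-487}\right) \left(-191319 + \left(\left(-3\right)^{2} + \left(-168 - 107\right) \left(-279\right)\right)\right) = \left(-437392 + 252 i \sqrt{487}\right) \left(-191319 + \left(9 + \left(-168 - 107\right) \left(-279\right)\right)\right) = \left(-437392 + 252 i \sqrt{487}\right) \left(-191319 + \left(9 - -76725\right)\right) = \left(-437392 + 252 i \sqrt{487}\right) \left(-191319 + \left(9 + 76725\right)\right) = \left(-437392 + 252 i \sqrt{487}\right) \left(-191319 + 76734\right) = \left(-437392 + 252 i \sqrt{487}\right) \left(-114585\right) = 50118562320 - 28875420 i \sqrt{487}$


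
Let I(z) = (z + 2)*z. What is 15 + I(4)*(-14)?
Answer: -321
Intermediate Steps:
I(z) = z*(2 + z) (I(z) = (2 + z)*z = z*(2 + z))
15 + I(4)*(-14) = 15 + (4*(2 + 4))*(-14) = 15 + (4*6)*(-14) = 15 + 24*(-14) = 15 - 336 = -321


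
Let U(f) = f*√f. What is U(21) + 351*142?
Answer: 49842 + 21*√21 ≈ 49938.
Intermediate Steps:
U(f) = f^(3/2)
U(21) + 351*142 = 21^(3/2) + 351*142 = 21*√21 + 49842 = 49842 + 21*√21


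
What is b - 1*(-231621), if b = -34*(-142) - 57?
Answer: 236392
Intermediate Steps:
b = 4771 (b = 4828 - 57 = 4771)
b - 1*(-231621) = 4771 - 1*(-231621) = 4771 + 231621 = 236392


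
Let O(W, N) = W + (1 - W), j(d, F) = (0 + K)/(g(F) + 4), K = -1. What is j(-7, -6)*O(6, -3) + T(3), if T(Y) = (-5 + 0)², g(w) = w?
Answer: 51/2 ≈ 25.500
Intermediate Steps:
T(Y) = 25 (T(Y) = (-5)² = 25)
j(d, F) = -1/(4 + F) (j(d, F) = (0 - 1)/(F + 4) = -1/(4 + F))
O(W, N) = 1
j(-7, -6)*O(6, -3) + T(3) = -1/(4 - 6)*1 + 25 = -1/(-2)*1 + 25 = -1*(-½)*1 + 25 = (½)*1 + 25 = ½ + 25 = 51/2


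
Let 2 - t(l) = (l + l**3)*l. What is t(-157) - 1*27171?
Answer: -607625019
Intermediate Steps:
t(l) = 2 - l*(l + l**3) (t(l) = 2 - (l + l**3)*l = 2 - l*(l + l**3))
t(-157) - 1*27171 = (2 - 1*(-157)**2 - 1*(-157)**4) - 1*27171 = (2 - 1*24649 - 1*607573201) - 27171 = (2 - 24649 - 607573201) - 27171 = -607597848 - 27171 = -607625019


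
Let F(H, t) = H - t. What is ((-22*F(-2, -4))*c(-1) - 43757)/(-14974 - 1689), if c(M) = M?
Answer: 43713/16663 ≈ 2.6234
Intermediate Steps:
((-22*F(-2, -4))*c(-1) - 43757)/(-14974 - 1689) = (-22*(-2 - 1*(-4))*(-1) - 43757)/(-14974 - 1689) = (-22*(-2 + 4)*(-1) - 43757)/(-16663) = (-22*2*(-1) - 43757)*(-1/16663) = (-44*(-1) - 43757)*(-1/16663) = (44 - 43757)*(-1/16663) = -43713*(-1/16663) = 43713/16663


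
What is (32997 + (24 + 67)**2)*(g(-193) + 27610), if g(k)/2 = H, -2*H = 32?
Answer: 1138364684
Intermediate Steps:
H = -16 (H = -1/2*32 = -16)
g(k) = -32 (g(k) = 2*(-16) = -32)
(32997 + (24 + 67)**2)*(g(-193) + 27610) = (32997 + (24 + 67)**2)*(-32 + 27610) = (32997 + 91**2)*27578 = (32997 + 8281)*27578 = 41278*27578 = 1138364684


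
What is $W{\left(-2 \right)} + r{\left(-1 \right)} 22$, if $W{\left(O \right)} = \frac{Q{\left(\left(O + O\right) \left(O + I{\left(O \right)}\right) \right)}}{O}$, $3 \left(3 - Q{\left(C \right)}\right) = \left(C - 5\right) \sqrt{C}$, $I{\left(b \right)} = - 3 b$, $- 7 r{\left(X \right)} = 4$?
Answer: $- \frac{197}{14} - 14 i \approx -14.071 - 14.0 i$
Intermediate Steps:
$r{\left(X \right)} = - \frac{4}{7}$ ($r{\left(X \right)} = \left(- \frac{1}{7}\right) 4 = - \frac{4}{7}$)
$Q{\left(C \right)} = 3 - \frac{\sqrt{C} \left(-5 + C\right)}{3}$ ($Q{\left(C \right)} = 3 - \frac{\left(C - 5\right) \sqrt{C}}{3} = 3 - \frac{\left(-5 + C\right) \sqrt{C}}{3} = 3 - \frac{\sqrt{C} \left(-5 + C\right)}{3}$)
$W{\left(O \right)} = \frac{3 - \frac{8 \left(- O^{2}\right)^{\frac{3}{2}}}{3} + \frac{10 \sqrt{- O^{2}}}{3}}{O}$ ($W{\left(O \right)} = \frac{3 - \frac{\left(\left(O + O\right) \left(O - 3 O\right)\right)^{\frac{3}{2}}}{3} + \frac{5 \sqrt{\left(O + O\right) \left(O - 3 O\right)}}{3}}{O} = \frac{3 - \frac{\left(2 O \left(- 2 O\right)\right)^{\frac{3}{2}}}{3} + \frac{5 \sqrt{2 O \left(- 2 O\right)}}{3}}{O} = \frac{3 - \frac{\left(- 4 O^{2}\right)^{\frac{3}{2}}}{3} + \frac{5 \sqrt{- 4 O^{2}}}{3}}{O} = \frac{3 - \frac{8 \left(- O^{2}\right)^{\frac{3}{2}}}{3} + \frac{5 \cdot 2 \sqrt{- O^{2}}}{3}}{O} = \frac{3 - \frac{8 \left(- O^{2}\right)^{\frac{3}{2}}}{3} + \frac{10 \sqrt{- O^{2}}}{3}}{O}$)
$W{\left(-2 \right)} + r{\left(-1 \right)} 22 = \frac{9 - 8 \left(- \left(-2\right)^{2}\right)^{\frac{3}{2}} + 10 \sqrt{- \left(-2\right)^{2}}}{3 \left(-2\right)} - \frac{88}{7} = \frac{1}{3} \left(- \frac{1}{2}\right) \left(9 - 8 \left(\left(-1\right) 4\right)^{\frac{3}{2}} + 10 \sqrt{\left(-1\right) 4}\right) - \frac{88}{7} = \frac{1}{3} \left(- \frac{1}{2}\right) \left(9 - 8 \left(-4\right)^{\frac{3}{2}} + 10 \sqrt{-4}\right) - \frac{88}{7} = \frac{1}{3} \left(- \frac{1}{2}\right) \left(9 - 8 \left(- 8 i\right) + 10 \cdot 2 i\right) - \frac{88}{7} = \frac{1}{3} \left(- \frac{1}{2}\right) \left(9 + 64 i + 20 i\right) - \frac{88}{7} = \frac{1}{3} \left(- \frac{1}{2}\right) \left(9 + 84 i\right) - \frac{88}{7} = \left(- \frac{3}{2} - 14 i\right) - \frac{88}{7} = - \frac{197}{14} - 14 i$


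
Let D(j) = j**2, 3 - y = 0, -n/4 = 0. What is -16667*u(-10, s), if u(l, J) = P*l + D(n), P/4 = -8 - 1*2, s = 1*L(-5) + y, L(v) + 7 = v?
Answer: -6666800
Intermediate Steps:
n = 0 (n = -4*0 = 0)
y = 3 (y = 3 - 1*0 = 3 + 0 = 3)
L(v) = -7 + v
s = -9 (s = 1*(-7 - 5) + 3 = 1*(-12) + 3 = -12 + 3 = -9)
P = -40 (P = 4*(-8 - 1*2) = 4*(-8 - 2) = 4*(-10) = -40)
u(l, J) = -40*l (u(l, J) = -40*l + 0**2 = -40*l + 0 = -40*l)
-16667*u(-10, s) = -(-666680)*(-10) = -16667*400 = -6666800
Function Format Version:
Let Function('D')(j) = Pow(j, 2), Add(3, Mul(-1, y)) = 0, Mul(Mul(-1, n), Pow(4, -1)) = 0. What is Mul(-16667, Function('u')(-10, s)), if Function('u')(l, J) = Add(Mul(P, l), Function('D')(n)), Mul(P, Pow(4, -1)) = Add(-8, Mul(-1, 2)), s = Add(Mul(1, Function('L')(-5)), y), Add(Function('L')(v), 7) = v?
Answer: -6666800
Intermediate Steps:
n = 0 (n = Mul(-4, 0) = 0)
y = 3 (y = Add(3, Mul(-1, 0)) = Add(3, 0) = 3)
Function('L')(v) = Add(-7, v)
s = -9 (s = Add(Mul(1, Add(-7, -5)), 3) = Add(Mul(1, -12), 3) = Add(-12, 3) = -9)
P = -40 (P = Mul(4, Add(-8, Mul(-1, 2))) = Mul(4, Add(-8, -2)) = Mul(4, -10) = -40)
Function('u')(l, J) = Mul(-40, l) (Function('u')(l, J) = Add(Mul(-40, l), Pow(0, 2)) = Add(Mul(-40, l), 0) = Mul(-40, l))
Mul(-16667, Function('u')(-10, s)) = Mul(-16667, Mul(-40, -10)) = Mul(-16667, 400) = -6666800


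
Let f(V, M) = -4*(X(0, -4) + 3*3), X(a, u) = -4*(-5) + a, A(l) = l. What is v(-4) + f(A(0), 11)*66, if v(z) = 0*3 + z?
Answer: -7660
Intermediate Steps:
X(a, u) = 20 + a
v(z) = z (v(z) = 0 + z = z)
f(V, M) = -116 (f(V, M) = -4*((20 + 0) + 3*3) = -4*(20 + 9) = -4*29 = -116)
v(-4) + f(A(0), 11)*66 = -4 - 116*66 = -4 - 7656 = -7660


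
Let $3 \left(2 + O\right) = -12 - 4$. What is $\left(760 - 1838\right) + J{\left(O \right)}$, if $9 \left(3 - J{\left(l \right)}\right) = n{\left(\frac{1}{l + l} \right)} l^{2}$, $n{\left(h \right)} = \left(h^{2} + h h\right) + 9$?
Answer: $- \frac{6773}{6} \approx -1128.8$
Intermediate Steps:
$O = - \frac{22}{3}$ ($O = -2 + \frac{-12 - 4}{3} = -2 + \frac{1}{3} \left(-16\right) = -2 - \frac{16}{3} = - \frac{22}{3} \approx -7.3333$)
$n{\left(h \right)} = 9 + 2 h^{2}$ ($n{\left(h \right)} = \left(h^{2} + h^{2}\right) + 9 = 2 h^{2} + 9 = 9 + 2 h^{2}$)
$J{\left(l \right)} = 3 - \frac{l^{2} \left(9 + \frac{1}{2 l^{2}}\right)}{9}$ ($J{\left(l \right)} = 3 - \frac{\left(9 + 2 \left(\frac{1}{l + l}\right)^{2}\right) l^{2}}{9} = 3 - \frac{\left(9 + 2 \left(\frac{1}{2 l}\right)^{2}\right) l^{2}}{9} = 3 - \frac{\left(9 + 2 \frac{1}{4 l^{2}}\right) l^{2}}{9} = 3 - \frac{\left(9 + \frac{1}{2 l^{2}}\right) l^{2}}{9} = 3 - \frac{l^{2} \left(9 + \frac{1}{2 l^{2}}\right)}{9}$)
$\left(760 - 1838\right) + J{\left(O \right)} = \left(760 - 1838\right) + \left(\frac{53}{18} - \left(- \frac{22}{3}\right)^{2}\right) = \left(760 - 1838\right) + \left(\frac{53}{18} - \frac{484}{9}\right) = -1078 + \left(\frac{53}{18} - \frac{484}{9}\right) = -1078 - \frac{305}{6} = - \frac{6773}{6}$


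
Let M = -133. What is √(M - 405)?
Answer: I*√538 ≈ 23.195*I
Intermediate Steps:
√(M - 405) = √(-133 - 405) = √(-538) = I*√538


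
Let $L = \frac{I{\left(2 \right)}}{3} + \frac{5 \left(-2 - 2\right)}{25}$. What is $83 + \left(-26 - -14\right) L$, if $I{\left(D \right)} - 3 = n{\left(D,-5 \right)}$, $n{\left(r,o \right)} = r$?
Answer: $\frac{363}{5} \approx 72.6$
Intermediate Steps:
$I{\left(D \right)} = 3 + D$
$L = \frac{13}{15}$ ($L = \frac{3 + 2}{3} + \frac{5 \left(-2 - 2\right)}{25} = 5 \cdot \frac{1}{3} + 5 \left(-4\right) \frac{1}{25} = \frac{5}{3} - \frac{4}{5} = \frac{13}{15} \approx 0.86667$)
$83 + \left(-26 - -14\right) L = 83 + \left(-26 - -14\right) \frac{13}{15} = 83 + \left(-26 + 14\right) \frac{13}{15} = 83 - \frac{52}{5} = \frac{363}{5}$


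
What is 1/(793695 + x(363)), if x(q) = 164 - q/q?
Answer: 1/793858 ≈ 1.2597e-6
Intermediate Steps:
x(q) = 163 (x(q) = 164 - 1*1 = 164 - 1 = 163)
1/(793695 + x(363)) = 1/(793695 + 163) = 1/793858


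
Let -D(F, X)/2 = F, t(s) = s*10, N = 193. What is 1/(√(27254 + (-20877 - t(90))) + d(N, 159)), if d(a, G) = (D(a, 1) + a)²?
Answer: 37249/1387482524 - √5477/1387482524 ≈ 2.6793e-5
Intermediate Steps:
t(s) = 10*s
D(F, X) = -2*F
d(a, G) = a² (d(a, G) = (-2*a + a)² = (-a)² = a²)
1/(√(27254 + (-20877 - t(90))) + d(N, 159)) = 1/(√(27254 + (-20877 - 10*90)) + 193²) = 1/(√(27254 + (-20877 - 1*900)) + 37249) = 1/(√(27254 + (-20877 - 900)) + 37249) = 1/(√(27254 - 21777) + 37249) = 1/(√5477 + 37249) = 1/(37249 + √5477)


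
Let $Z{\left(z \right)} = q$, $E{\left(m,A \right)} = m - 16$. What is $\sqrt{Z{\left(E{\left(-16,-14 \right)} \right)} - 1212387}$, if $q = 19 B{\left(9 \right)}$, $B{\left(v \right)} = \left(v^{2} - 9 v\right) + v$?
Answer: $2 i \sqrt{303054} \approx 1101.0 i$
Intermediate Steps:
$B{\left(v \right)} = v^{2} - 8 v$
$E{\left(m,A \right)} = -16 + m$
$q = 171$ ($q = 19 \cdot 9 \left(-8 + 9\right) = 19 \cdot 9 \cdot 1 = 19 \cdot 9 = 171$)
$Z{\left(z \right)} = 171$
$\sqrt{Z{\left(E{\left(-16,-14 \right)} \right)} - 1212387} = \sqrt{171 - 1212387} = \sqrt{-1212216} = 2 i \sqrt{303054}$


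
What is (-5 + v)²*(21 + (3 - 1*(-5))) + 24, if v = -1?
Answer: 1068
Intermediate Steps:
(-5 + v)²*(21 + (3 - 1*(-5))) + 24 = (-5 - 1)²*(21 + (3 - 1*(-5))) + 24 = (-6)²*(21 + (3 + 5)) + 24 = 36*(21 + 8) + 24 = 36*29 + 24 = 1044 + 24 = 1068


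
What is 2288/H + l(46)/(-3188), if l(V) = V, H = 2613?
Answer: 275921/320394 ≈ 0.86119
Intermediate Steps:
2288/H + l(46)/(-3188) = 2288/2613 + 46/(-3188) = 2288*(1/2613) + 46*(-1/3188) = 176/201 - 23/1594 = 275921/320394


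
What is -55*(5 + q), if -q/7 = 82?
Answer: 31295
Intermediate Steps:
q = -574 (q = -7*82 = -574)
-55*(5 + q) = -55*(5 - 574) = -55*(-569) = 31295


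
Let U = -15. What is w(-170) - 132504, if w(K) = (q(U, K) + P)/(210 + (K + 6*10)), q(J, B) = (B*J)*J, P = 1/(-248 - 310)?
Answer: -7415066701/55800 ≈ -1.3289e+5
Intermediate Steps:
P = -1/558 (P = 1/(-558) = -1/558 ≈ -0.0017921)
q(J, B) = B*J**2
w(K) = (-1/558 + 225*K)/(270 + K) (w(K) = (K*(-15)**2 - 1/558)/(210 + (K + 6*10)) = (K*225 - 1/558)/(210 + (K + 60)) = (225*K - 1/558)/(210 + (60 + K)) = (-1/558 + 225*K)/(270 + K))
w(-170) - 132504 = (-1 + 125550*(-170))/(558*(270 - 170)) - 132504 = (1/558)*(-1 - 21343500)/100 - 132504 = (1/558)*(1/100)*(-21343501) - 132504 = -21343501/55800 - 132504 = -7415066701/55800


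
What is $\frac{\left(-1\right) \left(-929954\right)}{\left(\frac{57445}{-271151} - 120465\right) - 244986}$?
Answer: $- \frac{126078978527}{49546230773} \approx -2.5447$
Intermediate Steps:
$\frac{\left(-1\right) \left(-929954\right)}{\left(\frac{57445}{-271151} - 120465\right) - 244986} = \frac{929954}{\left(57445 \left(- \frac{1}{271151}\right) - 120465\right) - 244986} = \frac{929954}{\left(- \frac{57445}{271151} - 120465\right) - 244986} = \frac{929954}{- \frac{32664262660}{271151} - 244986} = \frac{929954}{- \frac{99092461546}{271151}} = 929954 \left(- \frac{271151}{99092461546}\right) = - \frac{126078978527}{49546230773}$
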